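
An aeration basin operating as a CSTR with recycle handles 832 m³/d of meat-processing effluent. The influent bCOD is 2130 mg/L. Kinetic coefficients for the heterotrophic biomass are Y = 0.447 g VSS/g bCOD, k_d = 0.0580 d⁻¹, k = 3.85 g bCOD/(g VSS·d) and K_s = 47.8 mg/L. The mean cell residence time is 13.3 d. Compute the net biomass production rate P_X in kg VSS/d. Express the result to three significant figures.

P_X ≈ 446 kg VSS/d

For a completely mixed reactor with recycle the Lawrence–McCarty relation gives S = K_s·(1 + k_d·θ_c) / [θ_c·(Y·k − k_d) − 1] = 47.8 × (1 + 0.0580 × 13.3) / [13.3 × (0.447 × 3.85 − 0.0580) − 1] = 84.67 / 21.12 = 4.010 mg/L.
Observed yield with endogenous decay: Y_obs = Y / (1 + k_d·θ_c) = 0.447 / (1 + 0.0580 × 13.3) = 0.447 / 1.771 = 0.2523 g VSS/g bCOD.
Substrate removed = Q·(S₀ − S) = 832 m³/d × (2130 − 4.01) g/m³ = 1.77×10^6 g/d = 1769 kg/d.
P_X = Y_obs · Q(S₀ − S) = 0.2523 × 1769 = 446.3 kg VSS/d.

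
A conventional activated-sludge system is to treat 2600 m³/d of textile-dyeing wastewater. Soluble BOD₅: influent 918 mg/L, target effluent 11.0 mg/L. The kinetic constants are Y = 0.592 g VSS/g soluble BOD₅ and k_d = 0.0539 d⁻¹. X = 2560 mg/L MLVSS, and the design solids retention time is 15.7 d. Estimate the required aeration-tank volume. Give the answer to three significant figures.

Rearranging the biomass balance for a CMAS with decay, V = Y·Q·ΔS·θ_c / [X·(1+k_d θ_c)] = 0.592 × 2600 × (918 − 11.0) × 15.7 / [2560 × (1 + 0.0539 × 15.7)] = 2.19×10^7 / 4726 = 4637 m³.

V ≈ 4640 m³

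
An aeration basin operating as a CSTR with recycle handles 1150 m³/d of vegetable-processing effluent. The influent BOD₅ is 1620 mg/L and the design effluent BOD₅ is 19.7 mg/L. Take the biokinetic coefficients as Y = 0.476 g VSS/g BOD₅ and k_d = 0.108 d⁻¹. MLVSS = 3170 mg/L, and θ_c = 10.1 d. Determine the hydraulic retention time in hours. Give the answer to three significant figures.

τ ≈ 27.9 h

Steady-state biomass mass balance: V·X·(1 + k_d·θ_c) = Y·Q·(S₀ − S)·θ_c, so V = 0.476 × 1150 × (1620 − 19.7) × 10.1 / [3170 × (1 + 0.108 × 10.1)] = 8.85×10^6 / 6628 = 1335 m³.
Hydraulic retention time τ = V/Q = 1335 / 1150 = 1.161 d = 27.86 h.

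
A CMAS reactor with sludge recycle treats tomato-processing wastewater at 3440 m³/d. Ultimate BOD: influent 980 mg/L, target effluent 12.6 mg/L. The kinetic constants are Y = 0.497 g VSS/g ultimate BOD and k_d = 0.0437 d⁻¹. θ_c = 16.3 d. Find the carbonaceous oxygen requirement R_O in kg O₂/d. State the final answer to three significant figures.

R_O ≈ 1960 kg O₂/d

Y_obs = Y / (1 + k_d θ_c) = 0.497 / (1 + 0.0437 × 16.3) = 0.497 / 1.712 = 0.2903.
ΔS = 980 − 12.6 = 967.4 mg/L, so the substrate removal rate is 3440 × 967.4/1000 = 3328 kg ultimate BOD/d.
P_X = Y_obs·Q·(S₀ − S) = 0.2903 × 3328 = 965.9 kg VSS/d.
R_O = Q·(S₀ − S) − 1.42·P_X = 3328 − 1.42 × 965.9 = 1956 kg O₂/d.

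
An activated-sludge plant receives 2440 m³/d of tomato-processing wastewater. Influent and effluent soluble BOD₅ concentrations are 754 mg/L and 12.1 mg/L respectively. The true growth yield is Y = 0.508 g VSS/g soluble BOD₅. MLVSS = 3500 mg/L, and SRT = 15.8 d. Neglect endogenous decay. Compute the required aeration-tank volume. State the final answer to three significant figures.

V ≈ 4150 m³

With k_d = 0 the design equation reduces to V = Y Q (S₀−S) θ_c / X = 0.508 × 2440 × (754 − 12.1) × 15.8 / 3500 = 4151 m³.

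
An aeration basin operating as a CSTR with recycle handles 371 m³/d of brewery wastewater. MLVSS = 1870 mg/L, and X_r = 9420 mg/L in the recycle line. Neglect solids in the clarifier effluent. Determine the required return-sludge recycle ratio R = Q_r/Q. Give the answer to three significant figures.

R ≈ 0.248

R = Q_r/Q = X/(X_r − X) = 1870 / (9420 − 1870) = 0.2477.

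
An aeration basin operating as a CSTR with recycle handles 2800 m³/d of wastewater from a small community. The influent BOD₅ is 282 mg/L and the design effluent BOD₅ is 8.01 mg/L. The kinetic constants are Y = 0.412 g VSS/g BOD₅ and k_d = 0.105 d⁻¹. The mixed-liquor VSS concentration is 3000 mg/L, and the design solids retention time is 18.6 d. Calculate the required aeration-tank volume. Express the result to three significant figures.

V ≈ 664 m³

Rearranging the biomass balance for a CMAS with decay, V = Y·Q·ΔS·θ_c / [X·(1+k_d θ_c)] = 0.412 × 2800 × (282 − 8.01) × 18.6 / [3000 × (1 + 0.105 × 18.6)] = 5.88×10^6 / 8859 = 663.6 m³.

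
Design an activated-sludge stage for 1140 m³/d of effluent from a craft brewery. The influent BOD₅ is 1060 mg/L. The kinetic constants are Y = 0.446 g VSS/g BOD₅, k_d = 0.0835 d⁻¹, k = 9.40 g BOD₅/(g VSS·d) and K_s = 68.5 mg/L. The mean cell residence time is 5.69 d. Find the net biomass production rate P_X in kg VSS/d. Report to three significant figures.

P_X ≈ 364 kg VSS/d

From the Monod/SRT balance for a CMAS, S = K_s·(1+k_d θ_c)/[θ_c·(Y k − k_d) − 1] = 68.5 × (1 + 0.0835 × 5.69) / [5.69 × (0.446 × 9.40 − 0.0835) − 1] = 101.0 / 22.38 = 4.515 mg/L.
The observed yield is Y_obs = Y/(1 + k_d·θ_c) = 0.446 / (1 + 0.0835 × 5.69) = 0.446 / 1.475 = 0.3023 g VSS per g BOD₅ removed.
ΔS = 1060 − 4.52 = 1055 mg/L, so the substrate removal rate is 1140 × 1055/1000 = 1203 kg BOD₅/d.
Net biomass production P_X = Y_obs × Q·(S₀ − S) = 0.3023 × 1203 = 363.8 kg VSS/d.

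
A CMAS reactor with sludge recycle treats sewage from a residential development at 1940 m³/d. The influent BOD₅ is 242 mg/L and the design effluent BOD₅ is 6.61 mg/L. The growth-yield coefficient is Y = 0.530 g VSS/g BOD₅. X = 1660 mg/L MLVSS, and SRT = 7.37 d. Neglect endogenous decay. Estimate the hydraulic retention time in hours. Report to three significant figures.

V·X = Y·Q·ΔS·θ_c gives V = 0.530 × 1940 × (242 − 6.61) × 7.37 / 1660 = 1075 m³.
Hydraulic retention time τ = V/Q = 1075 / 1940 = 0.5539 d = 13.29 h.

τ ≈ 13.3 h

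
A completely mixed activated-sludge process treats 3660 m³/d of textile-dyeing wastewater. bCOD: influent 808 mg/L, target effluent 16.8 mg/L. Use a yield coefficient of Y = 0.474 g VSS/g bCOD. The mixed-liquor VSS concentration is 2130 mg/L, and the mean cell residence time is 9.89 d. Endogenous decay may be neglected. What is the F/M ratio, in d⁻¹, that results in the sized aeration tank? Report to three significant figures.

F/M ≈ 0.218 d⁻¹

V·X = Y·Q·ΔS·θ_c gives V = 0.474 × 3660 × (808 − 16.8) × 9.89 / 2130 = 6373 m³.
F/M = applied load / biomass = Q·S₀/(V·X) = 3660 × 808 / (6373 × 2130) = 0.2178 d⁻¹.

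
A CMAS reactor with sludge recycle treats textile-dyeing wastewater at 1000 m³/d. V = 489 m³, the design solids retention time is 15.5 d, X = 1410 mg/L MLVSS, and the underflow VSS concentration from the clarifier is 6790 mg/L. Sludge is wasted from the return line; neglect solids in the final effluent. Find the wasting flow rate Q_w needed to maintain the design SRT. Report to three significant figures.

Wasting from the return line (neglecting effluent solids): Q_w = V·X / (θ_c·X_r) = 489.0 × 1410 / (15.5 × 6790) = 6.551 m³/d.

Q_w ≈ 6.55 m³/d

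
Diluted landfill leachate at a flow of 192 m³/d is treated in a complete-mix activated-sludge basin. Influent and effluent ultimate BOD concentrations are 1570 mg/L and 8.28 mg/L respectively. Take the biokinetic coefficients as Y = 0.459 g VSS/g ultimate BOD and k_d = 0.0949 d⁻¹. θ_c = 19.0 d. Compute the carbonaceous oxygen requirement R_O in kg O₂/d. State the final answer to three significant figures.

R_O ≈ 230 kg O₂/d

Observed yield with endogenous decay: Y_obs = Y / (1 + k_d·θ_c) = 0.459 / (1 + 0.0949 × 19.0) = 0.459 / 2.803 = 0.1637 g VSS/g ultimate BOD.
ΔS = 1570 − 8.28 = 1562 mg/L, so the substrate removal rate is 192 × 1562/1000 = 299.9 kg ultimate BOD/d.
Biomass synthesised: P_X = Y_obs × 299.9 = 49.10 kg VSS/d.
R_O = Q·ΔS − 1.42 P_X = 299.9 − 69.72 = 230.1 kg O₂/d.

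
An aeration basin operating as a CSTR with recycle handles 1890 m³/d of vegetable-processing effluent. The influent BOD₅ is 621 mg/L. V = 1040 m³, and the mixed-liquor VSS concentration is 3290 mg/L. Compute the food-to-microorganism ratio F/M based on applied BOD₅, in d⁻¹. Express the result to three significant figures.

F/M = applied load / biomass = Q·S₀/(V·X) = 1890 × 621 / (1040 × 3290) = 0.3430 d⁻¹.

F/M ≈ 0.343 d⁻¹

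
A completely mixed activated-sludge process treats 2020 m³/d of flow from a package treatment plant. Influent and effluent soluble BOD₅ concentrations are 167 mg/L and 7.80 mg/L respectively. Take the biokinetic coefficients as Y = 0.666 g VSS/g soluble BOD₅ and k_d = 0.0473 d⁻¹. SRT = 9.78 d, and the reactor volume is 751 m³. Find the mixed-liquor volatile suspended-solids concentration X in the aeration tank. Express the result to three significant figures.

X ≈ 1910 mg/L

From V·X·(1 + k_d·θ_c) = Y·Q·(S₀ − S)·θ_c: X = 0.666 × 2020 × (167 − 7.80) × 9.78 / [751 × (1 + 0.0473 × 9.78)] = 1907 mg/L.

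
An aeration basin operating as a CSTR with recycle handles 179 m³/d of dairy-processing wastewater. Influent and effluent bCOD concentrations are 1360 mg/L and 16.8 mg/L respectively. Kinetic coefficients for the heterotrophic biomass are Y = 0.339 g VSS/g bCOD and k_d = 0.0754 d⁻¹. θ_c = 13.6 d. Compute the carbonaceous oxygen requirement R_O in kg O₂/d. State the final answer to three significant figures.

R_O ≈ 183 kg O₂/d

Correct the yield for decay: Y_obs = Y/(1 + k_d θ_c) = 0.339 / (1 + 0.0754 × 13.6) = 0.339 / 2.025 = 0.1674.
Substrate removed = Q·(S₀ − S) = 179 m³/d × (1360 − 16.8) g/m³ = 2.4×10^5 g/d = 240.4 kg/d.
P_X = Y_obs·Q·(S₀ − S) = 0.1674 × 240.4 = 40.24 kg VSS/d.
R_O = Q·(S₀ − S) − 1.42·P_X = 240.4 − 1.42 × 40.24 = 183.3 kg O₂/d.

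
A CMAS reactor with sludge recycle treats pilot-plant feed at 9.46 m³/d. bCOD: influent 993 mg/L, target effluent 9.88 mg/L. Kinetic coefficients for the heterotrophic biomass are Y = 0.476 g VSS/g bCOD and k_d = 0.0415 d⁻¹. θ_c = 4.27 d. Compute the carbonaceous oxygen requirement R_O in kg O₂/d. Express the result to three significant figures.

Y_obs = Y / (1 + k_d θ_c) = 0.476 / (1 + 0.0415 × 4.27) = 0.476 / 1.177 = 0.4043.
ΔS = 993 − 9.88 = 983.1 mg/L, so the substrate removal rate is 9.46 × 983.1/1000 = 9.300 kg bCOD/d.
P_X = Y_obs·Q·(S₀ − S) = 0.4043 × 9.300 = 3.761 kg VSS/d.
Carbonaceous O₂ demand = substrate oxidised − cell-mass equivalent = 9.300 − 1.42 × 3.761 = 3.960 kg O₂/d.

R_O ≈ 3.96 kg O₂/d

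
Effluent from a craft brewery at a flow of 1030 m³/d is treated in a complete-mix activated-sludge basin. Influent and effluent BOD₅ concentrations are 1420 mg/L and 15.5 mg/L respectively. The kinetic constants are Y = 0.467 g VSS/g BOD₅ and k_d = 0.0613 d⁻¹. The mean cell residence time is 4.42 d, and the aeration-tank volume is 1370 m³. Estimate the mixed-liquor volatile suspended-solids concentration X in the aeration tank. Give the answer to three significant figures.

X ≈ 1710 mg/L

From V·X·(1 + k_d·θ_c) = Y·Q·(S₀ − S)·θ_c: X = 0.467 × 1030 × (1420 − 15.5) × 4.42 / [1370 × (1 + 0.0613 × 4.42)] = 1715 mg/L.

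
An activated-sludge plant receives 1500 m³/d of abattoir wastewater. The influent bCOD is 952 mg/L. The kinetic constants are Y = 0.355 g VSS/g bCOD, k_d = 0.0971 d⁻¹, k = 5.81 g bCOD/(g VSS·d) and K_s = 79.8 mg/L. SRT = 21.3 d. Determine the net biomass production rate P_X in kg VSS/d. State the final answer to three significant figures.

P_X ≈ 164 kg VSS/d

Effluent substrate depends only on kinetics and SRT: S = K_s(1 + k_d θ_c) / [θ_c(Yk − k_d) − 1] = 79.8 × (1 + 0.0971 × 21.3) / [21.3 × (0.355 × 5.81 − 0.0971) − 1] = 244.8 / 40.86 = 5.992 mg/L.
The observed yield is Y_obs = Y/(1 + k_d·θ_c) = 0.355 / (1 + 0.0971 × 21.3) = 0.355 / 3.068 = 0.1157 g VSS per g bCOD removed.
ΔS = 952 − 5.99 = 946.0 mg/L, so the substrate removal rate is 1500 × 946.0/1000 = 1419 kg bCOD/d.
Net biomass production P_X = Y_obs × Q·(S₀ − S) = 0.1157 × 1419 = 164.2 kg VSS/d.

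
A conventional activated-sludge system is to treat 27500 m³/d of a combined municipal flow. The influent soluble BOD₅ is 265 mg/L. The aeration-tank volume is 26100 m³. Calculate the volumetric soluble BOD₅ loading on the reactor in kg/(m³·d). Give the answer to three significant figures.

L_v ≈ 0.279 kg soluble BOD₅/(m³·d)

Volumetric loading L_v = Q·S₀ / V = 27500 × 265 g/m³ / 26100 m³ = 279.2 g/(m³·d) = 0.2792 kg soluble BOD₅/(m³·d).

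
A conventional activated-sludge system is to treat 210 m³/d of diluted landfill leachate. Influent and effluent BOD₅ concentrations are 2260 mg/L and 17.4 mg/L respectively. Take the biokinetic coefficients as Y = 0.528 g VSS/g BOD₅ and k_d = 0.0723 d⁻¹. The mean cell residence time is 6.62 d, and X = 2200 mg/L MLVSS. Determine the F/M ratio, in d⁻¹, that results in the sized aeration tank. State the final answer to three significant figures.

From the SRT design equation V = Y Q (S₀−S) θ_c / [X (1 + k_d θ_c)] = 0.528 × 210 × (2260 − 17.4) × 6.62 / [2200 × (1 + 0.0723 × 6.62)] = 1.65×10^6 / 3253 = 506.0 m³.
F/M = Q·S₀ / (V·X) = 210 × 2260 / (506.0 × 2200) = 0.4263 g BOD₅·(g VSS·d)⁻¹.

F/M ≈ 0.426 d⁻¹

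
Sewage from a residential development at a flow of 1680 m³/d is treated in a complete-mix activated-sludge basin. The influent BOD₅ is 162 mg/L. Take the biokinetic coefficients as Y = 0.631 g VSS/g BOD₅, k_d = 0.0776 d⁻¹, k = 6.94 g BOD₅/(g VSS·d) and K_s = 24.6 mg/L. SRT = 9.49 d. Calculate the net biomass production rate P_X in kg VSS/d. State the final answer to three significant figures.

P_X ≈ 98.2 kg VSS/d

Effluent substrate depends only on kinetics and SRT: S = K_s(1 + k_d θ_c) / [θ_c(Yk − k_d) − 1] = 24.6 × (1 + 0.0776 × 9.49) / [9.49 × (0.631 × 6.94 − 0.0776) − 1] = 42.72 / 39.82 = 1.073 mg/L.
Observed yield with endogenous decay: Y_obs = Y / (1 + k_d·θ_c) = 0.631 / (1 + 0.0776 × 9.49) = 0.631 / 1.736 = 0.3634 g VSS/g BOD₅.
ΔS = 162 − 1.07 = 160.9 mg/L, so the substrate removal rate is 1680 × 160.9/1000 = 270.4 kg BOD₅/d.
P_X = Y_obs · Q(S₀ − S) = 0.3634 × 270.4 = 98.25 kg VSS/d.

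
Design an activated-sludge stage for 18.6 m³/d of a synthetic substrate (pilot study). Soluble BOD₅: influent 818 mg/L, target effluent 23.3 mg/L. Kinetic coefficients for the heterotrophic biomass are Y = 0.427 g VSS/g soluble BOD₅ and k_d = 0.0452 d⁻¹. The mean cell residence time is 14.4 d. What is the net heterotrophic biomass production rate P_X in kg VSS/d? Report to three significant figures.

P_X ≈ 3.82 kg VSS/d

Y_obs = Y / (1 + k_d θ_c) = 0.427 / (1 + 0.0452 × 14.4) = 0.427 / 1.651 = 0.2586.
Mass of soluble BOD₅ removed per day: Q(S₀ − S) = 18.6 × 794.7 g/m³ = 14.78 kg/d.
So the net sludge growth is P_X = 0.2586 × 14.78 = 3.823 kg VSS/d.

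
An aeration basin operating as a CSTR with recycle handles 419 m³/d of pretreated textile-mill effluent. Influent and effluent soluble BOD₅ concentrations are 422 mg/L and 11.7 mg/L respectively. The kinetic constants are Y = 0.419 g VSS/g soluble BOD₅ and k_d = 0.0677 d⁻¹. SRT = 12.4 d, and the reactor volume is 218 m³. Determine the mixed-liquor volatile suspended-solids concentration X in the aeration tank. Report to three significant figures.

X ≈ 2230 mg/L

Solving the biomass balance for X: X = Y Q (S₀−S) θ_c / [V (1+k_d θ_c)] = 0.419 × 419 × (422 − 11.7) × 12.4 / [218 × (1 + 0.0677 × 12.4)] = 2227 mg/L.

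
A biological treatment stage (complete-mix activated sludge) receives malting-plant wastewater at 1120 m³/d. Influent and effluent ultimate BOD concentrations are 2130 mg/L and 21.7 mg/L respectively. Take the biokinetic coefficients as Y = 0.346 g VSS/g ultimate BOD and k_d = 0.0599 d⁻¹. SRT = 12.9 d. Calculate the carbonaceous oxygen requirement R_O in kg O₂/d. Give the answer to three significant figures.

R_O ≈ 1710 kg O₂/d

Correct the yield for decay: Y_obs = Y/(1 + k_d θ_c) = 0.346 / (1 + 0.0599 × 12.9) = 0.346 / 1.773 = 0.1952.
Substrate removed = Q·(S₀ − S) = 1120 m³/d × (2130 − 21.7) g/m³ = 2.36×10^6 g/d = 2361 kg/d.
Biomass synthesised: P_X = Y_obs × 2361 = 460.9 kg VSS/d.
Carbonaceous O₂ demand = substrate oxidised − cell-mass equivalent = 2361 − 1.42 × 460.9 = 1707 kg O₂/d.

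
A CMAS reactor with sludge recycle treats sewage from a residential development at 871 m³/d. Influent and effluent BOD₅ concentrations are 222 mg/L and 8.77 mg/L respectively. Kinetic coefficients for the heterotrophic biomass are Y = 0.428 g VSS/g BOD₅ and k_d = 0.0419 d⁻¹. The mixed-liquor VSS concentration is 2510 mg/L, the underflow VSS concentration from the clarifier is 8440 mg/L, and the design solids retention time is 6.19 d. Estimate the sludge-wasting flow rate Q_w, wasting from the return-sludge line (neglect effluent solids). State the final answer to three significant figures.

Steady-state biomass mass balance: V·X·(1 + k_d·θ_c) = Y·Q·(S₀ − S)·θ_c, so V = 0.428 × 871 × (222 − 8.77) × 6.19 / [2510 × (1 + 0.0419 × 6.19)] = 4.92×10^5 / 3161 = 155.7 m³.
Q_w = (V·X)/(θ_c X_r) = 155.7 × 2510 / (6.19 × 8440) = 7.479 m³/d.

Q_w ≈ 7.48 m³/d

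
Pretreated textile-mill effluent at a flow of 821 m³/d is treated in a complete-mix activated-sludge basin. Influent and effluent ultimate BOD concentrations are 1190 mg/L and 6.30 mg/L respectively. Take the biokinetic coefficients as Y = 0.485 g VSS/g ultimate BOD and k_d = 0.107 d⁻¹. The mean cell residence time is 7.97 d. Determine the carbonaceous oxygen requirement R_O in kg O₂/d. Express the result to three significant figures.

R_O ≈ 611 kg O₂/d

Observed yield with endogenous decay: Y_obs = Y / (1 + k_d·θ_c) = 0.485 / (1 + 0.107 × 7.97) = 0.485 / 1.853 = 0.2618 g VSS/g ultimate BOD.
Substrate removed = Q·(S₀ − S) = 821 m³/d × (1190 − 6.30) g/m³ = 9.72×10^5 g/d = 971.8 kg/d.
Net sludge production P_X = 0.2618 × 971.8 = 254.4 kg VSS/d.
R_O = Q·ΔS − 1.42 P_X = 971.8 − 361.2 = 610.6 kg O₂/d.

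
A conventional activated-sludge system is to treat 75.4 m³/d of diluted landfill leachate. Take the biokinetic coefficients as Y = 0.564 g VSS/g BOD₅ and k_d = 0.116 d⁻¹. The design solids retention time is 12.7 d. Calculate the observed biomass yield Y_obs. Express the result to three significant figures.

Observed yield with endogenous decay: Y_obs = Y / (1 + k_d·θ_c) = 0.564 / (1 + 0.116 × 12.7) = 0.564 / 2.473 = 0.2280 g VSS/g BOD₅.

Y_obs ≈ 0.228 g VSS/g BOD₅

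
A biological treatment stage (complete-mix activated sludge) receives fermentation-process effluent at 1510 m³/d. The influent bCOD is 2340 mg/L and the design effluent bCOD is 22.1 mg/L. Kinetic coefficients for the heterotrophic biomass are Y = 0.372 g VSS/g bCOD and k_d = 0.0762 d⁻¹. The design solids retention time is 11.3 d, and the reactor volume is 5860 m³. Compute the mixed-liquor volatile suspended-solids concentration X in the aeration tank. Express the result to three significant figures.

X ≈ 1350 mg/L

From V·X·(1 + k_d·θ_c) = Y·Q·(S₀ − S)·θ_c: X = 0.372 × 1510 × (2340 − 22.1) × 11.3 / [5860 × (1 + 0.0762 × 11.3)] = 1349 mg/L.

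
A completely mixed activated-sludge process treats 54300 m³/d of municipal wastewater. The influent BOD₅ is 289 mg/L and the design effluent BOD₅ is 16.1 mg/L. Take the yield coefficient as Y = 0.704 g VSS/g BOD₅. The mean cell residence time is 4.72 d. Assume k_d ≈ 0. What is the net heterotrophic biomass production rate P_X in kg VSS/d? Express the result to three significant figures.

Since k_d ≈ 0, Y_obs = Y = 0.704 g VSS/g BOD₅.
ΔS = 289 − 16.1 = 272.9 mg/L, so the substrate removal rate is 54300 × 272.9/1000 = 14818 kg BOD₅/d.
Biomass produced: P_X = Y_obs·Q·ΔS = 0.7040 × 14818 ≈ 10432 kg VSS/d.

P_X ≈ 10400 kg VSS/d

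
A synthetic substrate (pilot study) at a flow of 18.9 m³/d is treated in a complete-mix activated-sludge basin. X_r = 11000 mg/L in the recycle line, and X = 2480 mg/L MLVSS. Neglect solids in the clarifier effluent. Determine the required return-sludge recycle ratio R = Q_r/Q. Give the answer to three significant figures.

R = Q_r/Q = X/(X_r − X) = 2480 / (11000 − 2480) = 0.2911.

R ≈ 0.291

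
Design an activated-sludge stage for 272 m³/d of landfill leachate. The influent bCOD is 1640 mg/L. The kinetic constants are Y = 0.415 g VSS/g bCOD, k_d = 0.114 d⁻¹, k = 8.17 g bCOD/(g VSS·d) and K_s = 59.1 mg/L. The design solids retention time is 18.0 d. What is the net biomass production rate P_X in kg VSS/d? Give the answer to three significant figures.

P_X ≈ 60.5 kg VSS/d

For a completely mixed reactor with recycle the Lawrence–McCarty relation gives S = K_s·(1 + k_d·θ_c) / [θ_c·(Y·k − k_d) − 1] = 59.1 × (1 + 0.114 × 18.0) / [18.0 × (0.415 × 8.17 − 0.114) − 1] = 180.4 / 57.98 = 3.111 mg/L.
Y_obs = Y / (1 + k_d θ_c) = 0.415 / (1 + 0.114 × 18.0) = 0.415 / 3.052 = 0.1360.
Mass of bCOD removed per day: Q(S₀ − S) = 272 × 1637 g/m³ = 445.2 kg/d.
Net biomass production P_X = Y_obs × Q·(S₀ − S) = 0.1360 × 445.2 = 60.54 kg VSS/d.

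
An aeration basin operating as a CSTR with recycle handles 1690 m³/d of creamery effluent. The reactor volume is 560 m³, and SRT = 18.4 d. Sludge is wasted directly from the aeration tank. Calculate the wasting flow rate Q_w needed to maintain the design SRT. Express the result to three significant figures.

With mixed-liquor wasting, θ_c = V/Q_w, so Q_w = V/θ_c = 560.0/18.4 = 30.43 m³/d.

Q_w ≈ 30.4 m³/d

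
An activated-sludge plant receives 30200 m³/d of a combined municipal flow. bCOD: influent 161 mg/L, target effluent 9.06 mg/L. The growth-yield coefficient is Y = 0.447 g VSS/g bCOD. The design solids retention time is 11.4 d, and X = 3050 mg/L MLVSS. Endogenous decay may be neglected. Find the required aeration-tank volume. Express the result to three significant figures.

V·X = Y·Q·ΔS·θ_c gives V = 0.447 × 30200 × (161 − 9.06) × 11.4 / 3050 = 7666 m³.

V ≈ 7670 m³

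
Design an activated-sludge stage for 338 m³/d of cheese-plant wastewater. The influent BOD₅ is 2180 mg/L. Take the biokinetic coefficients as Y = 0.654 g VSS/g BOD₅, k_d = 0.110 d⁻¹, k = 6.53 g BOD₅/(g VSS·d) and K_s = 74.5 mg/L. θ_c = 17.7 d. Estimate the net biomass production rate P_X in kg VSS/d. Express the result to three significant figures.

P_X ≈ 163 kg VSS/d

Effluent substrate depends only on kinetics and SRT: S = K_s(1 + k_d θ_c) / [θ_c(Yk − k_d) − 1] = 74.5 × (1 + 0.110 × 17.7) / [17.7 × (0.654 × 6.53 − 0.110) − 1] = 219.6 / 72.64 = 3.022 mg/L.
Observed yield with endogenous decay: Y_obs = Y / (1 + k_d·θ_c) = 0.654 / (1 + 0.110 × 17.7) = 0.654 / 2.947 = 0.2219 g VSS/g BOD₅.
Q·(S₀ − S) = 338 × (2180 − 3.02) × 10⁻³ = 735.8 kg/d removed.
So the net sludge growth is P_X = 0.2219 × 735.8 = 163.3 kg VSS/d.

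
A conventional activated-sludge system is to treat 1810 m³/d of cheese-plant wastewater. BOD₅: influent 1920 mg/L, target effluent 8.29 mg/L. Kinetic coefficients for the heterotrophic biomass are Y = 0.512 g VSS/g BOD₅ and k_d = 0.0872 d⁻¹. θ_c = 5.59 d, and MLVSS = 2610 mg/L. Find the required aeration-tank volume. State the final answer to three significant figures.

V ≈ 2550 m³

Rearranging the biomass balance for a CMAS with decay, V = Y·Q·ΔS·θ_c / [X·(1+k_d θ_c)] = 0.512 × 1810 × (1920 − 8.29) × 5.59 / [2610 × (1 + 0.0872 × 5.59)] = 9.9×10^6 / 3882 = 2551 m³.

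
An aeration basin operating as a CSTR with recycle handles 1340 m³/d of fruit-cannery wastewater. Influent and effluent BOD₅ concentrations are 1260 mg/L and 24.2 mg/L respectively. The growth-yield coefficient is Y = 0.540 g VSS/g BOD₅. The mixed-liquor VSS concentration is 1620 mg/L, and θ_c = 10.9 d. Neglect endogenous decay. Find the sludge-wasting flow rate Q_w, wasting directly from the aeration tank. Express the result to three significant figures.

Q_w ≈ 552 m³/d

Biomass mass balance (decay neglected): V·X = Y·Q·(S₀ − S)·θ_c, so V = 0.540 × 1340 × (1260 − 24.2) × 10.9 / 1620 = 6017 m³.
With mixed-liquor wasting, θ_c = V/Q_w, so Q_w = V/θ_c = 6017/10.9 = 552.0 m³/d.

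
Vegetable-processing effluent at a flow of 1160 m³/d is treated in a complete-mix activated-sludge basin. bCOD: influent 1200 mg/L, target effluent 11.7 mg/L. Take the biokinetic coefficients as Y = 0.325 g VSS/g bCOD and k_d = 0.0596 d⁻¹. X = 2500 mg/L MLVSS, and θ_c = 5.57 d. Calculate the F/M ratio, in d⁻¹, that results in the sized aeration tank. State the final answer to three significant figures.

F/M ≈ 0.743 d⁻¹

From the SRT design equation V = Y Q (S₀−S) θ_c / [X (1 + k_d θ_c)] = 0.325 × 1160 × (1200 − 11.7) × 5.57 / [2500 × (1 + 0.0596 × 5.57)] = 2.5×10^6 / 3330 = 749.4 m³.
F/M = Q·S₀ / (V·X) = 1160 × 1200 / (749.4 × 2500) = 0.7430 g bCOD·(g VSS·d)⁻¹.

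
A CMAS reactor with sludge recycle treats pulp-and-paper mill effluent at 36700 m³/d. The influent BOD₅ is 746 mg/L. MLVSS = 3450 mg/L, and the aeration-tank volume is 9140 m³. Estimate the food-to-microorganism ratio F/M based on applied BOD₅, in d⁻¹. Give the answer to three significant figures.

F/M ≈ 0.868 d⁻¹

F/M = Q·S₀ / (V·X) = 36700 × 746 / (9140 × 3450) = 0.8682 g BOD₅·(g VSS·d)⁻¹.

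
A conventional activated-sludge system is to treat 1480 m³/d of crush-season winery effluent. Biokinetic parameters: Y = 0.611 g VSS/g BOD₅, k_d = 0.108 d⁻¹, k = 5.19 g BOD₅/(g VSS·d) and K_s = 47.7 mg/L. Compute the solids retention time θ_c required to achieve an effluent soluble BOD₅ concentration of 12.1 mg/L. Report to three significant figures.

θ_c ≈ 1.87 d

At the target effluent, Y k S/(K_s+S) = 0.611×5.19×12.1/59.80 = 0.6416 d⁻¹.
1/θ_c = 0.6416 − 0.108 = 0.5336 d⁻¹, so θ_c = 1.874 d.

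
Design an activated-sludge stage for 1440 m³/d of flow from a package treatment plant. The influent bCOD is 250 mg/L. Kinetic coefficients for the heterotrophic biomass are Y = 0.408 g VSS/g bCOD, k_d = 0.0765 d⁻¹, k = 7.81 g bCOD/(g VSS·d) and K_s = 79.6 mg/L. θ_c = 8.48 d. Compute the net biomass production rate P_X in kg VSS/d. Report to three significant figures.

Effluent substrate depends only on kinetics and SRT: S = K_s(1 + k_d θ_c) / [θ_c(Yk − k_d) − 1] = 79.6 × (1 + 0.0765 × 8.48) / [8.48 × (0.408 × 7.81 − 0.0765) − 1] = 131.2 / 25.37 = 5.172 mg/L.
The observed yield is Y_obs = Y/(1 + k_d·θ_c) = 0.408 / (1 + 0.0765 × 8.48) = 0.408 / 1.649 = 0.2475 g VSS per g bCOD removed.
Q·(S₀ − S) = 1440 × (250 − 5.17) × 10⁻³ = 352.6 kg/d removed.
So the net sludge growth is P_X = 0.2475 × 352.6 = 87.24 kg VSS/d.

P_X ≈ 87.2 kg VSS/d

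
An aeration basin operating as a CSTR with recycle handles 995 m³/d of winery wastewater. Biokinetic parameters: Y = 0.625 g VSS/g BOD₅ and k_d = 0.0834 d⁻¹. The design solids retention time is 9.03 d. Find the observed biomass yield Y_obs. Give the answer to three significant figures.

The observed yield is Y_obs = Y/(1 + k_d·θ_c) = 0.625 / (1 + 0.0834 × 9.03) = 0.625 / 1.753 = 0.3565 g VSS per g BOD₅ removed.

Y_obs ≈ 0.357 g VSS/g BOD₅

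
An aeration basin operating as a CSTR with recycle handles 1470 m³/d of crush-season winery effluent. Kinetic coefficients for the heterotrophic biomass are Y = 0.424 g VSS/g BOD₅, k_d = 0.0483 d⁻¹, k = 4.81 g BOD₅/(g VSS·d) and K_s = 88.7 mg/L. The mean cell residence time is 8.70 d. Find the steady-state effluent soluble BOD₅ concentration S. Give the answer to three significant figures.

S ≈ 7.72 mg/L

From the Monod/SRT balance for a CMAS, S = K_s·(1+k_d θ_c)/[θ_c·(Y k − k_d) − 1] = 88.7 × (1 + 0.0483 × 8.70) / [8.70 × (0.424 × 4.81 − 0.0483) − 1] = 126.0 / 16.32 = 7.718 mg/L.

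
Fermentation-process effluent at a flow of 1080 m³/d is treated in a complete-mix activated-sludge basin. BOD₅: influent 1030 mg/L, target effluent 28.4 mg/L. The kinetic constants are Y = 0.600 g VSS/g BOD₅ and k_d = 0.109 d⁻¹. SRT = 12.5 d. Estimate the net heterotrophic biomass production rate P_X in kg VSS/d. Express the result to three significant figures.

The observed yield is Y_obs = Y/(1 + k_d·θ_c) = 0.600 / (1 + 0.109 × 12.5) = 0.600 / 2.362 = 0.2540 g VSS per g BOD₅ removed.
Mass of BOD₅ removed per day: Q(S₀ − S) = 1080 × 1002 g/m³ = 1082 kg/d.
So the net sludge growth is P_X = 0.2540 × 1082 = 274.7 kg VSS/d.

P_X ≈ 275 kg VSS/d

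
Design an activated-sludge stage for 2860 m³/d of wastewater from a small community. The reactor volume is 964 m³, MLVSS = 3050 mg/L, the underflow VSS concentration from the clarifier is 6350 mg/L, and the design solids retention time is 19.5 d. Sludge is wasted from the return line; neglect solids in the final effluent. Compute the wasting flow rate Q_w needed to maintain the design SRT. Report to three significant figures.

Q_w = (V·X)/(θ_c X_r) = 964.0 × 3050 / (19.5 × 6350) = 23.74 m³/d.

Q_w ≈ 23.7 m³/d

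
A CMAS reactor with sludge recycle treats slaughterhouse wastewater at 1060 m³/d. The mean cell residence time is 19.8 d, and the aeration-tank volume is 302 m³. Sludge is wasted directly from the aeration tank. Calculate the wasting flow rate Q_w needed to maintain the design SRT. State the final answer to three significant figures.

For wasting at MLVSS concentration, Q_w = V/θ_c = 302.0/19.8 = 15.25 m³/d.

Q_w ≈ 15.3 m³/d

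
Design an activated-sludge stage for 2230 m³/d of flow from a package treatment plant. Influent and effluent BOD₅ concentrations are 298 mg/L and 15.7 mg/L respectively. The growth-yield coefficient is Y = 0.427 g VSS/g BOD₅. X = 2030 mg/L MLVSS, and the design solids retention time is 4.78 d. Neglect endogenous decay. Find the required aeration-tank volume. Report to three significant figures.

V ≈ 633 m³

With k_d = 0 the design equation reduces to V = Y Q (S₀−S) θ_c / X = 0.427 × 2230 × (298 − 15.7) × 4.78 / 2030 = 633.0 m³.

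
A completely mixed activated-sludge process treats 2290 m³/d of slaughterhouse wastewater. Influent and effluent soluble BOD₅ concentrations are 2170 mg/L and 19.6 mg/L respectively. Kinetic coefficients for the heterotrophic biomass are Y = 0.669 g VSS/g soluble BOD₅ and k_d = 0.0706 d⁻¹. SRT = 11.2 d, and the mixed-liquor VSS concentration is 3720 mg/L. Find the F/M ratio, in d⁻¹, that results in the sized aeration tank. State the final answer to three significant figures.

F/M ≈ 0.241 d⁻¹

Rearranging the biomass balance for a CMAS with decay, V = Y·Q·ΔS·θ_c / [X·(1+k_d θ_c)] = 0.669 × 2290 × (2170 − 19.6) × 11.2 / [3720 × (1 + 0.0706 × 11.2)] = 3.69×10^7 / 6661 = 5539 m³.
F/M = applied load / biomass = Q·S₀/(V·X) = 2290 × 2170 / (5539 × 3720) = 0.2412 d⁻¹.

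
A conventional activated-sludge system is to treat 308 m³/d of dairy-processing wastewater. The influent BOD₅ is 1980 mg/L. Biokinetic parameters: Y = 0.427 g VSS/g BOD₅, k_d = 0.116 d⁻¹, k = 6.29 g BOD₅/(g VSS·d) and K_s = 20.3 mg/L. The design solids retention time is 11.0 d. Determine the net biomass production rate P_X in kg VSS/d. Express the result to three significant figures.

P_X ≈ 114 kg VSS/d

From the Monod/SRT balance for a CMAS, S = K_s·(1+k_d θ_c)/[θ_c·(Y k − k_d) − 1] = 20.3 × (1 + 0.116 × 11.0) / [11.0 × (0.427 × 6.29 − 0.116) − 1] = 46.20 / 27.27 = 1.694 mg/L.
Observed yield with endogenous decay: Y_obs = Y / (1 + k_d·θ_c) = 0.427 / (1 + 0.116 × 11.0) = 0.427 / 2.276 = 0.1876 g VSS/g BOD₅.
ΔS = 1980 − 1.69 = 1978 mg/L, so the substrate removal rate is 308 × 1978/1000 = 609.3 kg BOD₅/d.
So the net sludge growth is P_X = 0.1876 × 609.3 = 114.3 kg VSS/d.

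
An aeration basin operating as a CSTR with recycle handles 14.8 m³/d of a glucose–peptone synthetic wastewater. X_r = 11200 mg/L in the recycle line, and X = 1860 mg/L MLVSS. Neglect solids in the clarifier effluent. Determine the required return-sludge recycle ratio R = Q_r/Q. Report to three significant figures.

R ≈ 0.199

Solids balance on the clarifier gives (1+R)X = R·X_r, so R = X/(X_r − X) = 1860 / (11200 − 1860) = 0.1991.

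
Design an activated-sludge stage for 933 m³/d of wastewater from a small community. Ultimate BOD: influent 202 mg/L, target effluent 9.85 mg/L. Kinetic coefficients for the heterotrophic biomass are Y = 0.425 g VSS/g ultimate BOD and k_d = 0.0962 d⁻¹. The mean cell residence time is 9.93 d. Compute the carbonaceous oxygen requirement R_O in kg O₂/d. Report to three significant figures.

R_O ≈ 124 kg O₂/d

The observed yield is Y_obs = Y/(1 + k_d·θ_c) = 0.425 / (1 + 0.0962 × 9.93) = 0.425 / 1.955 = 0.2174 g VSS per g ultimate BOD removed.
Substrate removed = Q·(S₀ − S) = 933 m³/d × (202 − 9.85) g/m³ = 1.79×10^5 g/d = 179.3 kg/d.
Biomass synthesised: P_X = Y_obs × 179.3 = 38.97 kg VSS/d.
Carbonaceous O₂ demand = substrate oxidised − cell-mass equivalent = 179.3 − 1.42 × 38.97 = 123.9 kg O₂/d.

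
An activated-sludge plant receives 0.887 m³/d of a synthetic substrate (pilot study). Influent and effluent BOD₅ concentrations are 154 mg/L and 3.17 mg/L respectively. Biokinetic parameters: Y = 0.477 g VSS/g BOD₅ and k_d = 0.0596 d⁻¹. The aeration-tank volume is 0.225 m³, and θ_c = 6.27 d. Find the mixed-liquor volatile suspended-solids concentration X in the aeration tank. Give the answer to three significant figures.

X ≈ 1290 mg/L

X = Y·Q·ΔS·θ_c / [V·(1 + k_d θ_c)] = 0.477 × 0.887 × (154 − 3.17) × 6.27 / [0.225 × (1 + 0.0596 × 6.27)] = 1295 mg/L.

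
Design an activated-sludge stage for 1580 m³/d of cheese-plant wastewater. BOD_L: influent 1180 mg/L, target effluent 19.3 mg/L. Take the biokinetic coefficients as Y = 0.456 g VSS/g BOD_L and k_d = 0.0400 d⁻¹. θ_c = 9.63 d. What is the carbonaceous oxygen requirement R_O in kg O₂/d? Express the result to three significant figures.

R_O ≈ 977 kg O₂/d

Y_obs = Y / (1 + k_d θ_c) = 0.456 / (1 + 0.0400 × 9.63) = 0.456 / 1.385 = 0.3292.
Q·(S₀ − S) = 1580 × (1180 − 19.3) × 10⁻³ = 1834 kg/d removed.
Biomass synthesised: P_X = Y_obs × 1834 = 603.7 kg VSS/d.
R_O = Q·(S₀ − S) − 1.42·P_X = 1834 − 1.42 × 603.7 = 976.6 kg O₂/d.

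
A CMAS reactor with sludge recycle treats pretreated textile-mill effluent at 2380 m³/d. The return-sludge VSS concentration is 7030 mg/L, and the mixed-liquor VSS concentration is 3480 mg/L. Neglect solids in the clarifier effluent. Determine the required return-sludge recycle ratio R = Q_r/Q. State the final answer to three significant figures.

R ≈ 0.980

R = Q_r/Q = X/(X_r − X) = 3480 / (7030 − 3480) = 0.9803.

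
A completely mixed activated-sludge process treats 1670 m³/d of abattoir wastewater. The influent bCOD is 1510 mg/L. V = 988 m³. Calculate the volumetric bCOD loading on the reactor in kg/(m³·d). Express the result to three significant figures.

Volumetric loading L_v = Q·S₀ / V = 1670 × 1510 g/m³ / 988.0 m³ = 2552 g/(m³·d) = 2.552 kg bCOD/(m³·d).

L_v ≈ 2.55 kg bCOD/(m³·d)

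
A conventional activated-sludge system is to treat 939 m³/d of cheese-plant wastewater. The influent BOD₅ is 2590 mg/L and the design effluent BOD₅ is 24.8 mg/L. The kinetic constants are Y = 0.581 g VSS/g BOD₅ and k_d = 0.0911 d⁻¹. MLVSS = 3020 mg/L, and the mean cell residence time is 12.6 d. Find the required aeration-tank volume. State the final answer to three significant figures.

From the SRT design equation V = Y Q (S₀−S) θ_c / [X (1 + k_d θ_c)] = 0.581 × 939 × (2590 − 24.8) × 12.6 / [3020 × (1 + 0.0911 × 12.6)] = 1.76×10^7 / 6487 = 2718 m³.

V ≈ 2720 m³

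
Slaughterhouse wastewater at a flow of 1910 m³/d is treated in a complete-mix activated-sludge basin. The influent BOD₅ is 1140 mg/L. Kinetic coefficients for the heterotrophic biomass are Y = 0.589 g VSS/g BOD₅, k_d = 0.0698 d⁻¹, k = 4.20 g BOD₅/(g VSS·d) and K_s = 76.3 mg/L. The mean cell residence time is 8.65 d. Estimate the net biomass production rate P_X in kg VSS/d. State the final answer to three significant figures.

From the Monod/SRT balance for a CMAS, S = K_s·(1+k_d θ_c)/[θ_c·(Y k − k_d) − 1] = 76.3 × (1 + 0.0698 × 8.65) / [8.65 × (0.589 × 4.20 − 0.0698) − 1] = 122.4 / 19.79 = 6.182 mg/L.
Observed yield with endogenous decay: Y_obs = Y / (1 + k_d·θ_c) = 0.589 / (1 + 0.0698 × 8.65) = 0.589 / 1.604 = 0.3673 g VSS/g BOD₅.
Substrate removed = Q·(S₀ − S) = 1910 m³/d × (1140 − 6.18) g/m³ = 2.17×10^6 g/d = 2166 kg/d.
Net biomass production P_X = Y_obs × Q·(S₀ − S) = 0.3673 × 2166 = 795.3 kg VSS/d.

P_X ≈ 795 kg VSS/d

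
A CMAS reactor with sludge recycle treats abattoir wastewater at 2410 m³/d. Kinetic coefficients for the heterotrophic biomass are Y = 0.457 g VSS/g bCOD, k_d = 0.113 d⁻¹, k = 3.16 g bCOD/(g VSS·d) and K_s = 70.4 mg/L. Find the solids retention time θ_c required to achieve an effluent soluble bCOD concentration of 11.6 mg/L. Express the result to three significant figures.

Specific growth rate at S = 11.6 mg/L: μ = YkS/(K_s+S) = 0.457·3.16·11.6/(70.4+11.6) = 0.2043 d⁻¹.
θ_c = 1/(μ − k_d) = 1/(0.2043 − 0.113) = 1/0.09129 = 10.95 d.

θ_c ≈ 11.0 d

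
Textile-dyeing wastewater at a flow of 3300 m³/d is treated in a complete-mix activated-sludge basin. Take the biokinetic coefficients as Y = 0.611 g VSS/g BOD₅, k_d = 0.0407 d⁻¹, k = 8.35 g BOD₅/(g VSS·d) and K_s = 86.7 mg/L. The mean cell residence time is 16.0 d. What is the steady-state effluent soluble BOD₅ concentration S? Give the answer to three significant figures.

For a completely mixed reactor with recycle the Lawrence–McCarty relation gives S = K_s·(1 + k_d·θ_c) / [θ_c·(Y·k − k_d) − 1] = 86.7 × (1 + 0.0407 × 16.0) / [16.0 × (0.611 × 8.35 − 0.0407) − 1] = 143.2 / 79.98 = 1.790 mg/L.

S ≈ 1.79 mg/L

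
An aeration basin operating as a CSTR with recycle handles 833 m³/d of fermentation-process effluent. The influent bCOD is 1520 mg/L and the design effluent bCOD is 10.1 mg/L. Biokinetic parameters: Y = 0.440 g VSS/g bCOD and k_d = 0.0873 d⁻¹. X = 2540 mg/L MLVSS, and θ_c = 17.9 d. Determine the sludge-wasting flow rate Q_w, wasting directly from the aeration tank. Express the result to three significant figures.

Steady-state biomass mass balance: V·X·(1 + k_d·θ_c) = Y·Q·(S₀ − S)·θ_c, so V = 0.440 × 833 × (1520 − 10.1) × 17.9 / [2540 × (1 + 0.0873 × 17.9)] = 9.91×10^6 / 6509 = 1522 m³.
With mixed-liquor wasting, θ_c = V/Q_w, so Q_w = V/θ_c = 1522/17.9 = 85.02 m³/d.

Q_w ≈ 85.0 m³/d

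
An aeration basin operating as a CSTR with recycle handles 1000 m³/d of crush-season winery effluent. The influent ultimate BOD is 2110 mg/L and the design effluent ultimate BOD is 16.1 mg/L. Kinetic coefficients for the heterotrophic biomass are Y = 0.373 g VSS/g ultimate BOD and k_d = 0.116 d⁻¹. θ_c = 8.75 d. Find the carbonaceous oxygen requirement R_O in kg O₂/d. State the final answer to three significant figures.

R_O ≈ 1540 kg O₂/d

Y_obs = Y / (1 + k_d θ_c) = 0.373 / (1 + 0.116 × 8.75) = 0.373 / 2.015 = 0.1851.
ΔS = 2110 − 16.1 = 2094 mg/L, so the substrate removal rate is 1000 × 2094/1000 = 2094 kg ultimate BOD/d.
Net sludge production P_X = 0.1851 × 2094 = 387.6 kg VSS/d.
R_O = Q·ΔS − 1.42 P_X = 2094 − 550.4 = 1544 kg O₂/d.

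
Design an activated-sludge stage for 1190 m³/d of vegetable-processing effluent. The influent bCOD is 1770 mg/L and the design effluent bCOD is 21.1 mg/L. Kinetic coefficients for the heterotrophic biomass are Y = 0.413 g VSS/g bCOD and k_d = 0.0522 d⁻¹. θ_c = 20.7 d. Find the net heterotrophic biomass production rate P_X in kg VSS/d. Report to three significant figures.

P_X ≈ 413 kg VSS/d

Y_obs = Y / (1 + k_d θ_c) = 0.413 / (1 + 0.0522 × 20.7) = 0.413 / 2.081 = 0.1985.
Mass of bCOD removed per day: Q(S₀ − S) = 1190 × 1749 g/m³ = 2081 kg/d.
So the net sludge growth is P_X = 0.1985 × 2081 = 413.1 kg VSS/d.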